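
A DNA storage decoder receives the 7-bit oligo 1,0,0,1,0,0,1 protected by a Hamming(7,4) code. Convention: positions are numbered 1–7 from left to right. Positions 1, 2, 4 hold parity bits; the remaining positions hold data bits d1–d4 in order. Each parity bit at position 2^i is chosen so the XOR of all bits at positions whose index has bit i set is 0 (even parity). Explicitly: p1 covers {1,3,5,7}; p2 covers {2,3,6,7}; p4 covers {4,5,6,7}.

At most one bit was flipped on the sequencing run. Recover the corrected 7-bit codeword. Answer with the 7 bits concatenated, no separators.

s1 (pos 1,3,5,7): 1⊕0⊕0⊕1 = 0
s2 (pos 2,3,6,7): 0⊕0⊕0⊕1 = 1
s4 (pos 4,5,6,7): 1⊕0⊕0⊕1 = 0
Syndrome s4…s1 = 010 → error at position 2.
Flip position 2: 1001001 → 1101001

1101001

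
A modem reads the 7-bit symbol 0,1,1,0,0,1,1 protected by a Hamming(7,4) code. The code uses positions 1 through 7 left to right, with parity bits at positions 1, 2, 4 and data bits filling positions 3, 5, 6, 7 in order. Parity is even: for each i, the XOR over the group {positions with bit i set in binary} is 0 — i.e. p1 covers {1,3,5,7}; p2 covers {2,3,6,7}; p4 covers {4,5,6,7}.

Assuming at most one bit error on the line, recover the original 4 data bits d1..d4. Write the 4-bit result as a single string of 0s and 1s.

1011

s1 (pos 1,3,5,7): 0⊕1⊕0⊕1 = 0
s2 (pos 2,3,6,7): 1⊕1⊕1⊕1 = 0
s4 (pos 4,5,6,7): 0⊕0⊕1⊕1 = 0
Syndrome s4…s1 = 000 → no error.
Read data bits from positions 3,5,6,7: 1011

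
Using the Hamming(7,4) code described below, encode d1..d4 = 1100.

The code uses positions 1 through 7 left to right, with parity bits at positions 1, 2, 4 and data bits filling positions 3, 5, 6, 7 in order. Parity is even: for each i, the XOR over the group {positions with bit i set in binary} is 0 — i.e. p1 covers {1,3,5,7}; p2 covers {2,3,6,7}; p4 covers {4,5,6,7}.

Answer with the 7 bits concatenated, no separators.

0111100

Place data at non-parity positions: p1 p2 1 p4 1 0 0
p1 (pos 1,3,5,7): XOR of data positions = 1⊕1⊕0 = 0
p2 (pos 2,3,6,7): XOR of data positions = 1⊕0⊕0 = 1
p4 (pos 4,5,6,7): XOR of data positions = 1⊕0⊕0 = 1
Codeword: 0111100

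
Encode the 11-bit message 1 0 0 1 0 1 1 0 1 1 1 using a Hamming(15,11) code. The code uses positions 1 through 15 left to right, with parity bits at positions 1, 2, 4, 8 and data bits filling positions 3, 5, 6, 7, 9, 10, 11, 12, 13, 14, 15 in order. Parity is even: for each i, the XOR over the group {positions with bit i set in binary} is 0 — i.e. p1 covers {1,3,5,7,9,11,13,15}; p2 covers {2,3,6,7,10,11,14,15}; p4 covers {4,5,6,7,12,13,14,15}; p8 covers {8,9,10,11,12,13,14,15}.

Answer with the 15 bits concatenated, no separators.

Place data at non-parity positions: p1 p2 1 p4 0 0 1 p8 0 1 1 0 1 1 1
p1 (pos 1,3,5,7,9,11,13,15): XOR of data positions = 1⊕0⊕1⊕0⊕1⊕1⊕1 = 1
p2 (pos 2,3,6,7,10,11,14,15): XOR of data positions = 1⊕0⊕1⊕1⊕1⊕1⊕1 = 0
p4 (pos 4,5,6,7,12,13,14,15): XOR of data positions = 0⊕0⊕1⊕0⊕1⊕1⊕1 = 0
p8 (pos 8,9,10,11,12,13,14,15): XOR of data positions = 0⊕1⊕1⊕0⊕1⊕1⊕1 = 1
Codeword: 101000110110111

101000110110111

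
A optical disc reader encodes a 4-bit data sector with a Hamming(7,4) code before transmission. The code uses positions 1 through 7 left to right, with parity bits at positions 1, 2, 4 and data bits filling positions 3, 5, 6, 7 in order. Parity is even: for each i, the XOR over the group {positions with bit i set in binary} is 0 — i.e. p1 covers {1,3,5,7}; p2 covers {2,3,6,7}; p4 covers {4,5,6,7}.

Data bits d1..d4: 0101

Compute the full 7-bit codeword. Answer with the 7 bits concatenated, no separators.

Place data at non-parity positions: p1 p2 0 p4 1 0 1
p1 (pos 1,3,5,7): XOR of data positions = 0⊕1⊕1 = 0
p2 (pos 2,3,6,7): XOR of data positions = 0⊕0⊕1 = 1
p4 (pos 4,5,6,7): XOR of data positions = 1⊕0⊕1 = 0
Codeword: 0100101

0100101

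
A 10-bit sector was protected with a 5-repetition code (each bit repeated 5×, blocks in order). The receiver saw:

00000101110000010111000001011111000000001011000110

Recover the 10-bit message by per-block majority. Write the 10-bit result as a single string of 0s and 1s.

Block 1 (00000): 0 ones → 0
Block 2 (10111): 4 ones → 1
Block 3 (00000): 0 ones → 0
Block 4 (10111): 4 ones → 1
Block 5 (00000): 0 ones → 0
Block 6 (10111): 4 ones → 1
Block 7 (11000): 2 ones → 0
Block 8 (00000): 0 ones → 0
Block 9 (10110): 3 ones → 1
Block 10 (00110): 2 ones → 0

0101010010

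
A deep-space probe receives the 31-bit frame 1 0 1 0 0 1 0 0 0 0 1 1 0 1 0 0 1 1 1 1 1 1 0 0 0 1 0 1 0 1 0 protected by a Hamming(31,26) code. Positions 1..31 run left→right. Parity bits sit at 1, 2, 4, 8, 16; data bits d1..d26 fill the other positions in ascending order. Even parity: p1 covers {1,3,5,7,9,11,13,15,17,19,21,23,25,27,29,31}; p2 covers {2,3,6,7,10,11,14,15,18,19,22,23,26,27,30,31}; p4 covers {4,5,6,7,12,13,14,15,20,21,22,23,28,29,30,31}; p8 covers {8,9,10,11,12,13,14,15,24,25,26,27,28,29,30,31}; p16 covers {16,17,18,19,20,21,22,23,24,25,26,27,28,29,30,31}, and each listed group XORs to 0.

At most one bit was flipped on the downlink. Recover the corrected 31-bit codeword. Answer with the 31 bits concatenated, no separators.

1010010000110100101111000101010

s1 (pos 1,3,5,7,9,11,13,15,17,19,21,23,25,27,29,31): 1⊕1⊕0⊕0⊕0⊕1⊕0⊕0⊕1⊕1⊕1⊕0⊕0⊕0⊕0⊕0 = 0
s2 (pos 2,3,6,7,10,11,14,15,18,19,22,23,26,27,30,31): 0⊕1⊕1⊕0⊕0⊕1⊕1⊕0⊕1⊕1⊕1⊕0⊕1⊕0⊕1⊕0 = 1
s4 (pos 4,5,6,7,12,13,14,15,20,21,22,23,28,29,30,31): 0⊕0⊕1⊕0⊕1⊕0⊕1⊕0⊕1⊕1⊕1⊕0⊕1⊕0⊕1⊕0 = 0
s8 (pos 8,9,10,11,12,13,14,15,24,25,26,27,28,29,30,31): 0⊕0⊕0⊕1⊕1⊕0⊕1⊕0⊕0⊕0⊕1⊕0⊕1⊕0⊕1⊕0 = 0
s16 (pos 16,17,18,19,20,21,22,23,24,25,26,27,28,29,30,31): 0⊕1⊕1⊕1⊕1⊕1⊕1⊕0⊕0⊕0⊕1⊕0⊕1⊕0⊕1⊕0 = 1
Syndrome s16…s1 = 10010 → error at position 18.
Flip position 18: 1010010000110100111111000101010 → 1010010000110100101111000101010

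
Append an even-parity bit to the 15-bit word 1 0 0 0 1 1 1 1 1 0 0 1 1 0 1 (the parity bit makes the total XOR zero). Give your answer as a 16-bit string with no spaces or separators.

1000111110011011

XOR of the 15 data bits: 1⊕0⊕0⊕0⊕1⊕1⊕1⊕1⊕1⊕0⊕0⊕1⊕1⊕0⊕1 = 1
Parity bit = 1 (so all 16 bits XOR to 0).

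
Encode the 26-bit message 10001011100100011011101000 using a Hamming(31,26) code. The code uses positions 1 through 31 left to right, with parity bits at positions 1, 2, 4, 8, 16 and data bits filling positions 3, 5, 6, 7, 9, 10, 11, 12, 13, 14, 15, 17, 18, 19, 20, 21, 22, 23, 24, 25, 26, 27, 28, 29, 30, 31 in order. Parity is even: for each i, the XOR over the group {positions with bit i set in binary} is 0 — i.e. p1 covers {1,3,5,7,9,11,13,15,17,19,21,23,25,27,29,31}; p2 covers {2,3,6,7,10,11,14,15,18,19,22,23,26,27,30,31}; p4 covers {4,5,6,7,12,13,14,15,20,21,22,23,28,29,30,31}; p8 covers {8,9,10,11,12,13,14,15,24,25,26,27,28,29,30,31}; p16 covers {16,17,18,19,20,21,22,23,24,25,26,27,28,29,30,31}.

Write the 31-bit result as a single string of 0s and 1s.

Place data at non-parity positions: p1 p2 1 p4 0 0 0 p8 1 0 1 1 1 0 0 p16 1 0 0 0 1 1 0 1 1 1 0 1 0 0 0
p1 (pos 1,3,5,7,9,11,13,15,17,19,21,23,25,27,29,31): XOR of data positions = 1⊕0⊕0⊕1⊕1⊕1⊕0⊕1⊕0⊕1⊕0⊕1⊕0⊕0⊕0 = 1
p2 (pos 2,3,6,7,10,11,14,15,18,19,22,23,26,27,30,31): XOR of data positions = 1⊕0⊕0⊕0⊕1⊕0⊕0⊕0⊕0⊕1⊕0⊕1⊕0⊕0⊕0 = 0
p4 (pos 4,5,6,7,12,13,14,15,20,21,22,23,28,29,30,31): XOR of data positions = 0⊕0⊕0⊕1⊕1⊕0⊕0⊕0⊕1⊕1⊕0⊕1⊕0⊕0⊕0 = 1
p8 (pos 8,9,10,11,12,13,14,15,24,25,26,27,28,29,30,31): XOR of data positions = 1⊕0⊕1⊕1⊕1⊕0⊕0⊕1⊕1⊕1⊕0⊕1⊕0⊕0⊕0 = 0
p16 (pos 16,17,18,19,20,21,22,23,24,25,26,27,28,29,30,31): XOR of data positions = 1⊕0⊕0⊕0⊕1⊕1⊕0⊕1⊕1⊕1⊕0⊕1⊕0⊕0⊕0 = 1
Codeword: 1011000010111001100011011101000

1011000010111001100011011101000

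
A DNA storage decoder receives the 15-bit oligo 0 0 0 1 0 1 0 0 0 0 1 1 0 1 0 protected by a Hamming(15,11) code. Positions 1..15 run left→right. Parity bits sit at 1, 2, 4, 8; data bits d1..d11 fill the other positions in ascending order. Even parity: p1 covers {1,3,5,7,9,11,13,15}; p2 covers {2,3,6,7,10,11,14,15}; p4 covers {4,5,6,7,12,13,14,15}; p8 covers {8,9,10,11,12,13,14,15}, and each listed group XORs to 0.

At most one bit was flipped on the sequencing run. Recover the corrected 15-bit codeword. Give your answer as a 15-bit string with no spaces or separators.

s1 (pos 1,3,5,7,9,11,13,15): 0⊕0⊕0⊕0⊕0⊕1⊕0⊕0 = 1
s2 (pos 2,3,6,7,10,11,14,15): 0⊕0⊕1⊕0⊕0⊕1⊕1⊕0 = 1
s4 (pos 4,5,6,7,12,13,14,15): 1⊕0⊕1⊕0⊕1⊕0⊕1⊕0 = 0
s8 (pos 8,9,10,11,12,13,14,15): 0⊕0⊕0⊕1⊕1⊕0⊕1⊕0 = 1
Syndrome s8…s1 = 1011 → error at position 11.
Flip position 11: 000101000011010 → 000101000001010

000101000001010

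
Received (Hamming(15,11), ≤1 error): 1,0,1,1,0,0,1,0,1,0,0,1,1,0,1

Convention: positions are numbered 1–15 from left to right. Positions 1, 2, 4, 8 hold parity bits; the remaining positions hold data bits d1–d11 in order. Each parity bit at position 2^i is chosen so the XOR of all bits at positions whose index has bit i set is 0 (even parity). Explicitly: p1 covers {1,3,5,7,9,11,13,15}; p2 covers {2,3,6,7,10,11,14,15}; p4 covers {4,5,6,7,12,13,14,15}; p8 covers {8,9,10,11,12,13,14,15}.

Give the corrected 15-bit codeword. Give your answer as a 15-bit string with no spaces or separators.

101101101001101

s1 (pos 1,3,5,7,9,11,13,15): 1⊕1⊕0⊕1⊕1⊕0⊕1⊕1 = 0
s2 (pos 2,3,6,7,10,11,14,15): 0⊕1⊕0⊕1⊕0⊕0⊕0⊕1 = 1
s4 (pos 4,5,6,7,12,13,14,15): 1⊕0⊕0⊕1⊕1⊕1⊕0⊕1 = 1
s8 (pos 8,9,10,11,12,13,14,15): 0⊕1⊕0⊕0⊕1⊕1⊕0⊕1 = 0
Syndrome s8…s1 = 0110 → error at position 6.
Flip position 6: 101100101001101 → 101101101001101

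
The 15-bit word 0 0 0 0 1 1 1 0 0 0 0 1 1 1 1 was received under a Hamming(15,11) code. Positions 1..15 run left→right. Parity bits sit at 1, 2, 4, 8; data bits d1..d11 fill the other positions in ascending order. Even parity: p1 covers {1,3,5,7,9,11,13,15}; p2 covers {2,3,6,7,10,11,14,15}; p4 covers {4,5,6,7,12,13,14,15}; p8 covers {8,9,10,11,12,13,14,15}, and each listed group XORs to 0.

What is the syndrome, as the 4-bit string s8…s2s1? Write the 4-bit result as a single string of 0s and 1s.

s1 (pos 1,3,5,7,9,11,13,15): 0⊕0⊕1⊕1⊕0⊕0⊕1⊕1 = 0
s2 (pos 2,3,6,7,10,11,14,15): 0⊕0⊕1⊕1⊕0⊕0⊕1⊕1 = 0
s4 (pos 4,5,6,7,12,13,14,15): 0⊕1⊕1⊕1⊕1⊕1⊕1⊕1 = 1
s8 (pos 8,9,10,11,12,13,14,15): 0⊕0⊕0⊕0⊕1⊕1⊕1⊕1 = 0
Syndrome s8…s1 = 0100 → error at position 4.

0100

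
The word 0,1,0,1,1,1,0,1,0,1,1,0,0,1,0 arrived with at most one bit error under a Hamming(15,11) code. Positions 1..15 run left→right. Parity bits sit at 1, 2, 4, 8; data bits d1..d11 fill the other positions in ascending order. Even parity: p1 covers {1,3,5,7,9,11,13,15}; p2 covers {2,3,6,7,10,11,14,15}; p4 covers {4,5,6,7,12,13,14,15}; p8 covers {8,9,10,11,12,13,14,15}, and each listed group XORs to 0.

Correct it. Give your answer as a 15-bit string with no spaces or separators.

000111010110010

s1 (pos 1,3,5,7,9,11,13,15): 0⊕0⊕1⊕0⊕0⊕1⊕0⊕0 = 0
s2 (pos 2,3,6,7,10,11,14,15): 1⊕0⊕1⊕0⊕1⊕1⊕1⊕0 = 1
s4 (pos 4,5,6,7,12,13,14,15): 1⊕1⊕1⊕0⊕0⊕0⊕1⊕0 = 0
s8 (pos 8,9,10,11,12,13,14,15): 1⊕0⊕1⊕1⊕0⊕0⊕1⊕0 = 0
Syndrome s8…s1 = 0010 → error at position 2.
Flip position 2: 010111010110010 → 000111010110010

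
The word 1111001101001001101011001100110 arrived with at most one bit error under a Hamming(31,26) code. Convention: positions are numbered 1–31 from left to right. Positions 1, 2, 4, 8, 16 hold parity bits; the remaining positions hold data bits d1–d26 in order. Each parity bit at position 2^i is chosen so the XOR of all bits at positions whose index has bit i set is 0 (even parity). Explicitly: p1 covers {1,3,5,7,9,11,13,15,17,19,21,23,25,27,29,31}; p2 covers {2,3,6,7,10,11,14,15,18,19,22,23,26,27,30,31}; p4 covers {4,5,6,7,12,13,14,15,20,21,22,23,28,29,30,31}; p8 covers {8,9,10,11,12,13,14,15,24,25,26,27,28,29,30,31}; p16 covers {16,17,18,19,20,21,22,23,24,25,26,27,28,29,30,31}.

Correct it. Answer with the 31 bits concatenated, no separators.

1111001101001001101011001100010

s1 (pos 1,3,5,7,9,11,13,15,17,19,21,23,25,27,29,31): 1⊕1⊕0⊕1⊕0⊕0⊕1⊕0⊕1⊕1⊕1⊕0⊕1⊕0⊕1⊕0 = 1
s2 (pos 2,3,6,7,10,11,14,15,18,19,22,23,26,27,30,31): 1⊕1⊕0⊕1⊕1⊕0⊕0⊕0⊕0⊕1⊕1⊕0⊕1⊕0⊕1⊕0 = 0
s4 (pos 4,5,6,7,12,13,14,15,20,21,22,23,28,29,30,31): 1⊕0⊕0⊕1⊕0⊕1⊕0⊕0⊕0⊕1⊕1⊕0⊕0⊕1⊕1⊕0 = 1
s8 (pos 8,9,10,11,12,13,14,15,24,25,26,27,28,29,30,31): 1⊕0⊕1⊕0⊕0⊕1⊕0⊕0⊕0⊕1⊕1⊕0⊕0⊕1⊕1⊕0 = 1
s16 (pos 16,17,18,19,20,21,22,23,24,25,26,27,28,29,30,31): 1⊕1⊕0⊕1⊕0⊕1⊕1⊕0⊕0⊕1⊕1⊕0⊕0⊕1⊕1⊕0 = 1
Syndrome s16…s1 = 11101 → error at position 29.
Flip position 29: 1111001101001001101011001100110 → 1111001101001001101011001100010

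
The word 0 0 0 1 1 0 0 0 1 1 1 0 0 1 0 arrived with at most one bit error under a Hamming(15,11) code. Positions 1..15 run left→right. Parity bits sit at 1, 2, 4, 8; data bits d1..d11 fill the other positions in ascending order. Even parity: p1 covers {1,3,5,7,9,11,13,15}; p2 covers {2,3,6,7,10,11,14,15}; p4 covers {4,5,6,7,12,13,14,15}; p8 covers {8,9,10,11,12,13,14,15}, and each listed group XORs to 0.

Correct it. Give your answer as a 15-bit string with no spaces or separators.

s1 (pos 1,3,5,7,9,11,13,15): 0⊕0⊕1⊕0⊕1⊕1⊕0⊕0 = 1
s2 (pos 2,3,6,7,10,11,14,15): 0⊕0⊕0⊕0⊕1⊕1⊕1⊕0 = 1
s4 (pos 4,5,6,7,12,13,14,15): 1⊕1⊕0⊕0⊕0⊕0⊕1⊕0 = 1
s8 (pos 8,9,10,11,12,13,14,15): 0⊕1⊕1⊕1⊕0⊕0⊕1⊕0 = 0
Syndrome s8…s1 = 0111 → error at position 7.
Flip position 7: 000110001110010 → 000110101110010

000110101110010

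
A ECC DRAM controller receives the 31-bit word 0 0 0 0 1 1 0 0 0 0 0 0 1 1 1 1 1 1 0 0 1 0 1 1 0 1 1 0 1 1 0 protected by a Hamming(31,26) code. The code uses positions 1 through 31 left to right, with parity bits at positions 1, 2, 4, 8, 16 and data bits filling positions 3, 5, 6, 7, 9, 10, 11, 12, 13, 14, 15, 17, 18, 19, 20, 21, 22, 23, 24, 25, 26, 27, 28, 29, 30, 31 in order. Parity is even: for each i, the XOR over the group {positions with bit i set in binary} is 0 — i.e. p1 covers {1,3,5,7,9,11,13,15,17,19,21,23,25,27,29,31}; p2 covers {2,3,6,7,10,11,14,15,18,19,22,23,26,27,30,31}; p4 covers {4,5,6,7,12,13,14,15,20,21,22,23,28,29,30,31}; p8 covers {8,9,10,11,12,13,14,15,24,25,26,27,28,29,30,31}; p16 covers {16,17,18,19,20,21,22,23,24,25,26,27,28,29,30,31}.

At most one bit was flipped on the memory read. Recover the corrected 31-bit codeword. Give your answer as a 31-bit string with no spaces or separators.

0001110000001111110010110110110

s1 (pos 1,3,5,7,9,11,13,15,17,19,21,23,25,27,29,31): 0⊕0⊕1⊕0⊕0⊕0⊕1⊕1⊕1⊕0⊕1⊕1⊕0⊕1⊕1⊕0 = 0
s2 (pos 2,3,6,7,10,11,14,15,18,19,22,23,26,27,30,31): 0⊕0⊕1⊕0⊕0⊕0⊕1⊕1⊕1⊕0⊕0⊕1⊕1⊕1⊕1⊕0 = 0
s4 (pos 4,5,6,7,12,13,14,15,20,21,22,23,28,29,30,31): 0⊕1⊕1⊕0⊕0⊕1⊕1⊕1⊕0⊕1⊕0⊕1⊕0⊕1⊕1⊕0 = 1
s8 (pos 8,9,10,11,12,13,14,15,24,25,26,27,28,29,30,31): 0⊕0⊕0⊕0⊕0⊕1⊕1⊕1⊕1⊕0⊕1⊕1⊕0⊕1⊕1⊕0 = 0
s16 (pos 16,17,18,19,20,21,22,23,24,25,26,27,28,29,30,31): 1⊕1⊕1⊕0⊕0⊕1⊕0⊕1⊕1⊕0⊕1⊕1⊕0⊕1⊕1⊕0 = 0
Syndrome s16…s1 = 00100 → error at position 4.
Flip position 4: 0000110000001111110010110110110 → 0001110000001111110010110110110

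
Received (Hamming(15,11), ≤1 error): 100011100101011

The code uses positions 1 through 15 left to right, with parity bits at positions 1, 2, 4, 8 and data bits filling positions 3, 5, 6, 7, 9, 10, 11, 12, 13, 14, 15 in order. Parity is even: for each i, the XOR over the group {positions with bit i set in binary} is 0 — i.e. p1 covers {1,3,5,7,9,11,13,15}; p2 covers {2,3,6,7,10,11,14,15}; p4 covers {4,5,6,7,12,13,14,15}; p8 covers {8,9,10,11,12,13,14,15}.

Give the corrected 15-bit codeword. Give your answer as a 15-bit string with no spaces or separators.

s1 (pos 1,3,5,7,9,11,13,15): 1⊕0⊕1⊕1⊕0⊕0⊕0⊕1 = 0
s2 (pos 2,3,6,7,10,11,14,15): 0⊕0⊕1⊕1⊕1⊕0⊕1⊕1 = 1
s4 (pos 4,5,6,7,12,13,14,15): 0⊕1⊕1⊕1⊕1⊕0⊕1⊕1 = 0
s8 (pos 8,9,10,11,12,13,14,15): 0⊕0⊕1⊕0⊕1⊕0⊕1⊕1 = 0
Syndrome s8…s1 = 0010 → error at position 2.
Flip position 2: 100011100101011 → 110011100101011

110011100101011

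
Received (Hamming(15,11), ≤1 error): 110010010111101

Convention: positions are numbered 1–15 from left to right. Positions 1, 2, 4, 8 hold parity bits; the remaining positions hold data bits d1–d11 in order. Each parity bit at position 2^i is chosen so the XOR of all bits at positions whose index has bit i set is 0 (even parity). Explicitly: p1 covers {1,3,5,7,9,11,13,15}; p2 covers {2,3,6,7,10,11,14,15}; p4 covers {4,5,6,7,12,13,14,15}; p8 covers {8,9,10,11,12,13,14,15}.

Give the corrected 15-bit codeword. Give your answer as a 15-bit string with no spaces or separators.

010010010111101

s1 (pos 1,3,5,7,9,11,13,15): 1⊕0⊕1⊕0⊕0⊕1⊕1⊕1 = 1
s2 (pos 2,3,6,7,10,11,14,15): 1⊕0⊕0⊕0⊕1⊕1⊕0⊕1 = 0
s4 (pos 4,5,6,7,12,13,14,15): 0⊕1⊕0⊕0⊕1⊕1⊕0⊕1 = 0
s8 (pos 8,9,10,11,12,13,14,15): 1⊕0⊕1⊕1⊕1⊕1⊕0⊕1 = 0
Syndrome s8…s1 = 0001 → error at position 1.
Flip position 1: 110010010111101 → 010010010111101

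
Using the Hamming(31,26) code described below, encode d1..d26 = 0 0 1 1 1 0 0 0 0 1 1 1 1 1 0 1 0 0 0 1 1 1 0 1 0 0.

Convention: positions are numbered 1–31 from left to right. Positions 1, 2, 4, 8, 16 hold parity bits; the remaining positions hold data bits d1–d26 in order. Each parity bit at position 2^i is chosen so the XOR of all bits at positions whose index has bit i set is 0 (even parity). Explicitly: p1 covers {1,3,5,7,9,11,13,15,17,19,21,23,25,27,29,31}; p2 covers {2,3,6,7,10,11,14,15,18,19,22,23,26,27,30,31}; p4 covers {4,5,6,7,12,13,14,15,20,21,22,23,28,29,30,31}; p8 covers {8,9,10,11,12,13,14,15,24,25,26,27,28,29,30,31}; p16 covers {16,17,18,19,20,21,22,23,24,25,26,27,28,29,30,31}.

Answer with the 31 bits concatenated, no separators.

Place data at non-parity positions: p1 p2 0 p4 0 1 1 p8 1 0 0 0 0 1 1 p16 1 1 1 0 1 0 0 0 1 1 1 0 1 0 0
p1 (pos 1,3,5,7,9,11,13,15,17,19,21,23,25,27,29,31): XOR of data positions = 0⊕0⊕1⊕1⊕0⊕0⊕1⊕1⊕1⊕1⊕0⊕1⊕1⊕1⊕0 = 1
p2 (pos 2,3,6,7,10,11,14,15,18,19,22,23,26,27,30,31): XOR of data positions = 0⊕1⊕1⊕0⊕0⊕1⊕1⊕1⊕1⊕0⊕0⊕1⊕1⊕0⊕0 = 0
p4 (pos 4,5,6,7,12,13,14,15,20,21,22,23,28,29,30,31): XOR of data positions = 0⊕1⊕1⊕0⊕0⊕1⊕1⊕0⊕1⊕0⊕0⊕0⊕1⊕0⊕0 = 0
p8 (pos 8,9,10,11,12,13,14,15,24,25,26,27,28,29,30,31): XOR of data positions = 1⊕0⊕0⊕0⊕0⊕1⊕1⊕0⊕1⊕1⊕1⊕0⊕1⊕0⊕0 = 1
p16 (pos 16,17,18,19,20,21,22,23,24,25,26,27,28,29,30,31): XOR of data positions = 1⊕1⊕1⊕0⊕1⊕0⊕0⊕0⊕1⊕1⊕1⊕0⊕1⊕0⊕0 = 0
Codeword: 1000011110000110111010001110100

1000011110000110111010001110100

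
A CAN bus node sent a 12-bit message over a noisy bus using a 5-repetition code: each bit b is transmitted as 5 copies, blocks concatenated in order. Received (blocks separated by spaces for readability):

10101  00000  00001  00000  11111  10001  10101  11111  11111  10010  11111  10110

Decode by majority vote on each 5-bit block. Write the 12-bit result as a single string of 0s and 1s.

100010111011

Block 1 (10101): 3 ones → 1
Block 2 (00000): 0 ones → 0
Block 3 (00001): 1 one → 0
Block 4 (00000): 0 ones → 0
Block 5 (11111): 5 ones → 1
Block 6 (10001): 2 ones → 0
Block 7 (10101): 3 ones → 1
Block 8 (11111): 5 ones → 1
Block 9 (11111): 5 ones → 1
Block 10 (10010): 2 ones → 0
Block 11 (11111): 5 ones → 1
Block 12 (10110): 3 ones → 1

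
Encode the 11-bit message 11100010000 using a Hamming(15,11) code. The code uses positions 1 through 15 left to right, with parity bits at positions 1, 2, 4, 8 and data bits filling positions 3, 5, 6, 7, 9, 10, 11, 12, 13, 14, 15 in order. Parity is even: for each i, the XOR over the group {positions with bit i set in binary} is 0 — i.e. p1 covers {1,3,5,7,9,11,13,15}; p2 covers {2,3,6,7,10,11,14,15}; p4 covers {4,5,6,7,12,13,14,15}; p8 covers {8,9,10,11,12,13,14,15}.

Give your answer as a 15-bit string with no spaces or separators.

111011010010000

Place data at non-parity positions: p1 p2 1 p4 1 1 0 p8 0 0 1 0 0 0 0
p1 (pos 1,3,5,7,9,11,13,15): XOR of data positions = 1⊕1⊕0⊕0⊕1⊕0⊕0 = 1
p2 (pos 2,3,6,7,10,11,14,15): XOR of data positions = 1⊕1⊕0⊕0⊕1⊕0⊕0 = 1
p4 (pos 4,5,6,7,12,13,14,15): XOR of data positions = 1⊕1⊕0⊕0⊕0⊕0⊕0 = 0
p8 (pos 8,9,10,11,12,13,14,15): XOR of data positions = 0⊕0⊕1⊕0⊕0⊕0⊕0 = 1
Codeword: 111011010010000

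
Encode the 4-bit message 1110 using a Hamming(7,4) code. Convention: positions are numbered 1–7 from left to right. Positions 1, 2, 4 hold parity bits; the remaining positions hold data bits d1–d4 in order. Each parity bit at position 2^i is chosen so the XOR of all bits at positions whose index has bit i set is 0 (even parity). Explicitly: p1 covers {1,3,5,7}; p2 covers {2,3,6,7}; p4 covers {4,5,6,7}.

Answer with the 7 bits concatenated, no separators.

0010110

Place data at non-parity positions: p1 p2 1 p4 1 1 0
p1 (pos 1,3,5,7): XOR of data positions = 1⊕1⊕0 = 0
p2 (pos 2,3,6,7): XOR of data positions = 1⊕1⊕0 = 0
p4 (pos 4,5,6,7): XOR of data positions = 1⊕1⊕0 = 0
Codeword: 0010110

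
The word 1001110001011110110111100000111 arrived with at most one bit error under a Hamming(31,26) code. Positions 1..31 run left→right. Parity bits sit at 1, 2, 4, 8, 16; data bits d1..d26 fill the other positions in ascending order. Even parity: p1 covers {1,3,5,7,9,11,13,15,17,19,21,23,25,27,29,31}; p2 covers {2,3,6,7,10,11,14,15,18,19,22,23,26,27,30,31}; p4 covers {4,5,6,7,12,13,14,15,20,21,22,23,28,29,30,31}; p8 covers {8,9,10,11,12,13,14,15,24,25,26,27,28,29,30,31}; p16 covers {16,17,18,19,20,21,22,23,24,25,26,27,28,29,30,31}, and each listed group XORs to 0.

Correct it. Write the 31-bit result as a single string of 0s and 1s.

s1 (pos 1,3,5,7,9,11,13,15,17,19,21,23,25,27,29,31): 1⊕0⊕1⊕0⊕0⊕0⊕1⊕1⊕1⊕0⊕1⊕1⊕0⊕0⊕1⊕1 = 1
s2 (pos 2,3,6,7,10,11,14,15,18,19,22,23,26,27,30,31): 0⊕0⊕1⊕0⊕1⊕0⊕1⊕1⊕1⊕0⊕1⊕1⊕0⊕0⊕1⊕1 = 1
s4 (pos 4,5,6,7,12,13,14,15,20,21,22,23,28,29,30,31): 1⊕1⊕1⊕0⊕1⊕1⊕1⊕1⊕1⊕1⊕1⊕1⊕0⊕1⊕1⊕1 = 0
s8 (pos 8,9,10,11,12,13,14,15,24,25,26,27,28,29,30,31): 0⊕0⊕1⊕0⊕1⊕1⊕1⊕1⊕0⊕0⊕0⊕0⊕0⊕1⊕1⊕1 = 0
s16 (pos 16,17,18,19,20,21,22,23,24,25,26,27,28,29,30,31): 0⊕1⊕1⊕0⊕1⊕1⊕1⊕1⊕0⊕0⊕0⊕0⊕0⊕1⊕1⊕1 = 1
Syndrome s16…s1 = 10011 → error at position 19.
Flip position 19: 1001110001011110110111100000111 → 1001110001011110111111100000111

1001110001011110111111100000111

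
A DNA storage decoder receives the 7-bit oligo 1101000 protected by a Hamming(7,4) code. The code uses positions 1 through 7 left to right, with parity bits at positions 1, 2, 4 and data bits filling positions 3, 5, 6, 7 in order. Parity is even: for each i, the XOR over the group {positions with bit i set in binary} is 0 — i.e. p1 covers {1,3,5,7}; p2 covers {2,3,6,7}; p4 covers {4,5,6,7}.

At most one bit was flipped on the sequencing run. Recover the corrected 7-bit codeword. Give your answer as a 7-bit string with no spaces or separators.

s1 (pos 1,3,5,7): 1⊕0⊕0⊕0 = 1
s2 (pos 2,3,6,7): 1⊕0⊕0⊕0 = 1
s4 (pos 4,5,6,7): 1⊕0⊕0⊕0 = 1
Syndrome s4…s1 = 111 → error at position 7.
Flip position 7: 1101000 → 1101001

1101001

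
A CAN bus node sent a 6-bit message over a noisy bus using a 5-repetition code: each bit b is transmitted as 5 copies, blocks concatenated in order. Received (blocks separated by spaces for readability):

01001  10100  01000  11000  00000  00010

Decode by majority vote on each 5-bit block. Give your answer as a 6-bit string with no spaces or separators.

Block 1 (01001): 2 ones → 0
Block 2 (10100): 2 ones → 0
Block 3 (01000): 1 one → 0
Block 4 (11000): 2 ones → 0
Block 5 (00000): 0 ones → 0
Block 6 (00010): 1 one → 0

000000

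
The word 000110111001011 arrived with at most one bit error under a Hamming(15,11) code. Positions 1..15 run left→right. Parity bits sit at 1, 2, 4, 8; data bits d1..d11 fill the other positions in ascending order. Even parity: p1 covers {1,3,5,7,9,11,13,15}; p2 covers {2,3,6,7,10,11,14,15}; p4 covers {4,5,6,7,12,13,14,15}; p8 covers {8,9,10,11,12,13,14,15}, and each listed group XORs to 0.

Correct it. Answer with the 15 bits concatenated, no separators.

000110111101011

s1 (pos 1,3,5,7,9,11,13,15): 0⊕0⊕1⊕1⊕1⊕0⊕0⊕1 = 0
s2 (pos 2,3,6,7,10,11,14,15): 0⊕0⊕0⊕1⊕0⊕0⊕1⊕1 = 1
s4 (pos 4,5,6,7,12,13,14,15): 1⊕1⊕0⊕1⊕1⊕0⊕1⊕1 = 0
s8 (pos 8,9,10,11,12,13,14,15): 1⊕1⊕0⊕0⊕1⊕0⊕1⊕1 = 1
Syndrome s8…s1 = 1010 → error at position 10.
Flip position 10: 000110111001011 → 000110111101011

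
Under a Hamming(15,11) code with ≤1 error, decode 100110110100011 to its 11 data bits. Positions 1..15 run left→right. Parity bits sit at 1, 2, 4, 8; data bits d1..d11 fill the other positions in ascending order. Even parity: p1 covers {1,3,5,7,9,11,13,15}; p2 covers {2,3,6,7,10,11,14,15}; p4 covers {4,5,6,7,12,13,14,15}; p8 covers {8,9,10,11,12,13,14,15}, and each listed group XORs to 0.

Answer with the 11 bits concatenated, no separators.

s1 (pos 1,3,5,7,9,11,13,15): 1⊕0⊕1⊕1⊕0⊕0⊕0⊕1 = 0
s2 (pos 2,3,6,7,10,11,14,15): 0⊕0⊕0⊕1⊕1⊕0⊕1⊕1 = 0
s4 (pos 4,5,6,7,12,13,14,15): 1⊕1⊕0⊕1⊕0⊕0⊕1⊕1 = 1
s8 (pos 8,9,10,11,12,13,14,15): 1⊕0⊕1⊕0⊕0⊕0⊕1⊕1 = 0
Syndrome s8…s1 = 0100 → error at position 4.
Flip position 4: 100110110100011 → 100010110100011
Read data bits from positions 3,5,6,7,9,10,11,12,13,14,15: 01010100011

01010100011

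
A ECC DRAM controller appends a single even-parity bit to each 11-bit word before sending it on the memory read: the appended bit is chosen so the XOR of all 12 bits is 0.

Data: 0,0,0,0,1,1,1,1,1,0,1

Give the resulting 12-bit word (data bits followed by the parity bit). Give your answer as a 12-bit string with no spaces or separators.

XOR of the 11 data bits: 0⊕0⊕0⊕0⊕1⊕1⊕1⊕1⊕1⊕0⊕1 = 0
Parity bit = 0 (so all 12 bits XOR to 0).

000011111010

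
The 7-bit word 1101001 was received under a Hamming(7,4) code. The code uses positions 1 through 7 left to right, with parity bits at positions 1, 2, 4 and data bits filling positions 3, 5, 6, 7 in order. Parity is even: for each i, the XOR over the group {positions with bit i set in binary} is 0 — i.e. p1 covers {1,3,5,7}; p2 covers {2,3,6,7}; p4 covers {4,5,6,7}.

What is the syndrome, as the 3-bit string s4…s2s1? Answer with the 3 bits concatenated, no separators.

s1 (pos 1,3,5,7): 1⊕0⊕0⊕1 = 0
s2 (pos 2,3,6,7): 1⊕0⊕0⊕1 = 0
s4 (pos 4,5,6,7): 1⊕0⊕0⊕1 = 0
Syndrome s4…s1 = 000 → no error.

000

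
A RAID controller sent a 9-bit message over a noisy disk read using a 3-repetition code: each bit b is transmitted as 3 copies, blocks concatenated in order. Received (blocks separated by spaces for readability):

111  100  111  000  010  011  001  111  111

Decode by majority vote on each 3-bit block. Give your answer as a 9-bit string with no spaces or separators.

Block 1 (111): 3 ones → 1
Block 2 (100): 1 one → 0
Block 3 (111): 3 ones → 1
Block 4 (000): 0 ones → 0
Block 5 (010): 1 one → 0
Block 6 (011): 2 ones → 1
Block 7 (001): 1 one → 0
Block 8 (111): 3 ones → 1
Block 9 (111): 3 ones → 1

101001011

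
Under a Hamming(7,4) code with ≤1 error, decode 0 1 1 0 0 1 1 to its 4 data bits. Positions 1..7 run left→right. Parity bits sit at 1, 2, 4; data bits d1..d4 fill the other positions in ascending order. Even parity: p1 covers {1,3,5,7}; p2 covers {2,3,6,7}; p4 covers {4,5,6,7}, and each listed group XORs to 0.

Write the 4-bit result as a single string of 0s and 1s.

s1 (pos 1,3,5,7): 0⊕1⊕0⊕1 = 0
s2 (pos 2,3,6,7): 1⊕1⊕1⊕1 = 0
s4 (pos 4,5,6,7): 0⊕0⊕1⊕1 = 0
Syndrome s4…s1 = 000 → no error.
Read data bits from positions 3,5,6,7: 1011

1011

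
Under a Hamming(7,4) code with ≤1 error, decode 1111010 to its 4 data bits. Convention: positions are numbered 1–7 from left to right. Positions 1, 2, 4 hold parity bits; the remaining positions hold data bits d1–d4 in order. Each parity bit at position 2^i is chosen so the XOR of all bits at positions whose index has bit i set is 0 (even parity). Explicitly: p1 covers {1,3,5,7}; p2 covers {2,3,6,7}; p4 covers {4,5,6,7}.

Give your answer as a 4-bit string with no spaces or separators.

s1 (pos 1,3,5,7): 1⊕1⊕0⊕0 = 0
s2 (pos 2,3,6,7): 1⊕1⊕1⊕0 = 1
s4 (pos 4,5,6,7): 1⊕0⊕1⊕0 = 0
Syndrome s4…s1 = 010 → error at position 2.
Flip position 2: 1111010 → 1011010
Read data bits from positions 3,5,6,7: 1010

1010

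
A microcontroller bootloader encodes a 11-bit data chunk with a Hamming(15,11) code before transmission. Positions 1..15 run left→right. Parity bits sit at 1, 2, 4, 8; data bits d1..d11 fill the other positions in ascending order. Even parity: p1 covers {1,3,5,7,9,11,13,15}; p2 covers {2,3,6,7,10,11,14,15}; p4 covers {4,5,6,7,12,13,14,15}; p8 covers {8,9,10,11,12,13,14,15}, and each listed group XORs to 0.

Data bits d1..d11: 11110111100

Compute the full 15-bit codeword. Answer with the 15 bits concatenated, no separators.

Place data at non-parity positions: p1 p2 1 p4 1 1 1 p8 0 1 1 1 1 0 0
p1 (pos 1,3,5,7,9,11,13,15): XOR of data positions = 1⊕1⊕1⊕0⊕1⊕1⊕0 = 1
p2 (pos 2,3,6,7,10,11,14,15): XOR of data positions = 1⊕1⊕1⊕1⊕1⊕0⊕0 = 1
p4 (pos 4,5,6,7,12,13,14,15): XOR of data positions = 1⊕1⊕1⊕1⊕1⊕0⊕0 = 1
p8 (pos 8,9,10,11,12,13,14,15): XOR of data positions = 0⊕1⊕1⊕1⊕1⊕0⊕0 = 0
Codeword: 111111100111100

111111100111100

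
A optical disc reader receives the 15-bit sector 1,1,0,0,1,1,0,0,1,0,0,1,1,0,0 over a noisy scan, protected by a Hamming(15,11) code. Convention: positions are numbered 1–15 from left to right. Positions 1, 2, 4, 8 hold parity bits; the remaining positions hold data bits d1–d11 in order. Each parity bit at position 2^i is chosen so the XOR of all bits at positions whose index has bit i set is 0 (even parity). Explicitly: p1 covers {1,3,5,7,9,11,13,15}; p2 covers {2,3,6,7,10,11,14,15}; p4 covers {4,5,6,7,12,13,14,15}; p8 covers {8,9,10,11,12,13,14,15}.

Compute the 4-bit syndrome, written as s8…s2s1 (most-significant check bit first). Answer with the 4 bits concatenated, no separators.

s1 (pos 1,3,5,7,9,11,13,15): 1⊕0⊕1⊕0⊕1⊕0⊕1⊕0 = 0
s2 (pos 2,3,6,7,10,11,14,15): 1⊕0⊕1⊕0⊕0⊕0⊕0⊕0 = 0
s4 (pos 4,5,6,7,12,13,14,15): 0⊕1⊕1⊕0⊕1⊕1⊕0⊕0 = 0
s8 (pos 8,9,10,11,12,13,14,15): 0⊕1⊕0⊕0⊕1⊕1⊕0⊕0 = 1
Syndrome s8…s1 = 1000 → error at position 8.

1000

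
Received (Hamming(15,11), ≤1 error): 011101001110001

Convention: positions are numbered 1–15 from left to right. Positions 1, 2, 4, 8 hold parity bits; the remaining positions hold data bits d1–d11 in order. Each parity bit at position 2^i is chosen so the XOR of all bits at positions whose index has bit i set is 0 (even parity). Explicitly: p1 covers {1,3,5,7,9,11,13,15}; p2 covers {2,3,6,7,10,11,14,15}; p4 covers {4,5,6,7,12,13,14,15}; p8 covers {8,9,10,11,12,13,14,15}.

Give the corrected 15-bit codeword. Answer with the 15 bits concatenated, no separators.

011001001110001

s1 (pos 1,3,5,7,9,11,13,15): 0⊕1⊕0⊕0⊕1⊕1⊕0⊕1 = 0
s2 (pos 2,3,6,7,10,11,14,15): 1⊕1⊕1⊕0⊕1⊕1⊕0⊕1 = 0
s4 (pos 4,5,6,7,12,13,14,15): 1⊕0⊕1⊕0⊕0⊕0⊕0⊕1 = 1
s8 (pos 8,9,10,11,12,13,14,15): 0⊕1⊕1⊕1⊕0⊕0⊕0⊕1 = 0
Syndrome s8…s1 = 0100 → error at position 4.
Flip position 4: 011101001110001 → 011001001110001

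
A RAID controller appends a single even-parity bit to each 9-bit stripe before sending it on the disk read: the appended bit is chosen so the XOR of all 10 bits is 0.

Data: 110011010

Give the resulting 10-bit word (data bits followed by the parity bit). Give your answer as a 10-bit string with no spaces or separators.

XOR of the 9 data bits: 1⊕1⊕0⊕0⊕1⊕1⊕0⊕1⊕0 = 1
Parity bit = 1 (so all 10 bits XOR to 0).

1100110101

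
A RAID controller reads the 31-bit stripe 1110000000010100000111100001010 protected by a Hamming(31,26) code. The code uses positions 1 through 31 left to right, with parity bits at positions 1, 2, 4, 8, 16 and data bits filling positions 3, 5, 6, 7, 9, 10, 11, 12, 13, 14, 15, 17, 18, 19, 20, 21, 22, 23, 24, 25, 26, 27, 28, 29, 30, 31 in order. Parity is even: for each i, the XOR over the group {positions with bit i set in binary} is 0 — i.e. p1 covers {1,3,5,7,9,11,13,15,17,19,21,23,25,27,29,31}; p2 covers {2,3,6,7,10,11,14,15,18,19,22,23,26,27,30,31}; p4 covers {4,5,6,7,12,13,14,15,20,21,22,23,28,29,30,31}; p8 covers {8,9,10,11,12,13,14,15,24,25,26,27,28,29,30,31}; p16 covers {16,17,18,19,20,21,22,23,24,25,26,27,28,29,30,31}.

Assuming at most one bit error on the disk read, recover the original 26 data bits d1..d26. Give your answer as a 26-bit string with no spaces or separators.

10000001010000111100001010

s1 (pos 1,3,5,7,9,11,13,15,17,19,21,23,25,27,29,31): 1⊕1⊕0⊕0⊕0⊕0⊕0⊕0⊕0⊕0⊕1⊕1⊕0⊕0⊕0⊕0 = 0
s2 (pos 2,3,6,7,10,11,14,15,18,19,22,23,26,27,30,31): 1⊕1⊕0⊕0⊕0⊕0⊕1⊕0⊕0⊕0⊕1⊕1⊕0⊕0⊕1⊕0 = 0
s4 (pos 4,5,6,7,12,13,14,15,20,21,22,23,28,29,30,31): 0⊕0⊕0⊕0⊕1⊕0⊕1⊕0⊕1⊕1⊕1⊕1⊕1⊕0⊕1⊕0 = 0
s8 (pos 8,9,10,11,12,13,14,15,24,25,26,27,28,29,30,31): 0⊕0⊕0⊕0⊕1⊕0⊕1⊕0⊕0⊕0⊕0⊕0⊕1⊕0⊕1⊕0 = 0
s16 (pos 16,17,18,19,20,21,22,23,24,25,26,27,28,29,30,31): 0⊕0⊕0⊕0⊕1⊕1⊕1⊕1⊕0⊕0⊕0⊕0⊕1⊕0⊕1⊕0 = 0
Syndrome s16…s1 = 00000 → no error.
Read data bits from positions 3,5,6,7,9,10,11,12,13,14,15,17,18,19,20,21,22,23,24,25,26,27,28,29,30,31: 10000001010000111100001010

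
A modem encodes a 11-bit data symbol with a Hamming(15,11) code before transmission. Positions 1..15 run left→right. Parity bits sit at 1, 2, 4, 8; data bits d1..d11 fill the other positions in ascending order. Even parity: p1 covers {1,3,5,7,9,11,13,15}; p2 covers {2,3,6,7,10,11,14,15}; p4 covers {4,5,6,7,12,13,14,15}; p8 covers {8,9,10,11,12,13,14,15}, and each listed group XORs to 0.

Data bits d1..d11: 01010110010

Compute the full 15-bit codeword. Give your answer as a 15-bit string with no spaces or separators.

100110110110010

Place data at non-parity positions: p1 p2 0 p4 1 0 1 p8 0 1 1 0 0 1 0
p1 (pos 1,3,5,7,9,11,13,15): XOR of data positions = 0⊕1⊕1⊕0⊕1⊕0⊕0 = 1
p2 (pos 2,3,6,7,10,11,14,15): XOR of data positions = 0⊕0⊕1⊕1⊕1⊕1⊕0 = 0
p4 (pos 4,5,6,7,12,13,14,15): XOR of data positions = 1⊕0⊕1⊕0⊕0⊕1⊕0 = 1
p8 (pos 8,9,10,11,12,13,14,15): XOR of data positions = 0⊕1⊕1⊕0⊕0⊕1⊕0 = 1
Codeword: 100110110110010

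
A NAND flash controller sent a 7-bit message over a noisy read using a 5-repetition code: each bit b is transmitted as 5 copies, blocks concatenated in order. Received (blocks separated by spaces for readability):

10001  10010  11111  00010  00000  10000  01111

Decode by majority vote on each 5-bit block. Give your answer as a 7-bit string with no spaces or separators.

0010001

Block 1 (10001): 2 ones → 0
Block 2 (10010): 2 ones → 0
Block 3 (11111): 5 ones → 1
Block 4 (00010): 1 one → 0
Block 5 (00000): 0 ones → 0
Block 6 (10000): 1 one → 0
Block 7 (01111): 4 ones → 1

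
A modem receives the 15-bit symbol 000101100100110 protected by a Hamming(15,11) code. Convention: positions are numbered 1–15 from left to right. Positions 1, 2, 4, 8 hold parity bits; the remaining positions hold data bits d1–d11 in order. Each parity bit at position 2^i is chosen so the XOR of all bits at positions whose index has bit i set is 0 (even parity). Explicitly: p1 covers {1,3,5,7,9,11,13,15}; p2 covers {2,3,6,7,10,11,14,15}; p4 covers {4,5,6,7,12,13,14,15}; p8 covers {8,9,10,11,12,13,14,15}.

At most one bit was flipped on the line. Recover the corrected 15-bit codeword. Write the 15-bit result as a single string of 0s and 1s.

s1 (pos 1,3,5,7,9,11,13,15): 0⊕0⊕0⊕1⊕0⊕0⊕1⊕0 = 0
s2 (pos 2,3,6,7,10,11,14,15): 0⊕0⊕1⊕1⊕1⊕0⊕1⊕0 = 0
s4 (pos 4,5,6,7,12,13,14,15): 1⊕0⊕1⊕1⊕0⊕1⊕1⊕0 = 1
s8 (pos 8,9,10,11,12,13,14,15): 0⊕0⊕1⊕0⊕0⊕1⊕1⊕0 = 1
Syndrome s8…s1 = 1100 → error at position 12.
Flip position 12: 000101100100110 → 000101100101110

000101100101110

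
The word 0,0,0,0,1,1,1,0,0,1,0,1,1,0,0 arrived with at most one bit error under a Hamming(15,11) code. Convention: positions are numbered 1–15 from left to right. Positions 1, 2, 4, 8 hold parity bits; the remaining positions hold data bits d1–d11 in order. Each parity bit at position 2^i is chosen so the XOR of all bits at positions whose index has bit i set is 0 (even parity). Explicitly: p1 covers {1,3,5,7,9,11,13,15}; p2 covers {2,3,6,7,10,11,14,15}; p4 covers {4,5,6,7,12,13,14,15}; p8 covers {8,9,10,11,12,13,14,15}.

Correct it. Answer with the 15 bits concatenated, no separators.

000011100101101

s1 (pos 1,3,5,7,9,11,13,15): 0⊕0⊕1⊕1⊕0⊕0⊕1⊕0 = 1
s2 (pos 2,3,6,7,10,11,14,15): 0⊕0⊕1⊕1⊕1⊕0⊕0⊕0 = 1
s4 (pos 4,5,6,7,12,13,14,15): 0⊕1⊕1⊕1⊕1⊕1⊕0⊕0 = 1
s8 (pos 8,9,10,11,12,13,14,15): 0⊕0⊕1⊕0⊕1⊕1⊕0⊕0 = 1
Syndrome s8…s1 = 1111 → error at position 15.
Flip position 15: 000011100101100 → 000011100101101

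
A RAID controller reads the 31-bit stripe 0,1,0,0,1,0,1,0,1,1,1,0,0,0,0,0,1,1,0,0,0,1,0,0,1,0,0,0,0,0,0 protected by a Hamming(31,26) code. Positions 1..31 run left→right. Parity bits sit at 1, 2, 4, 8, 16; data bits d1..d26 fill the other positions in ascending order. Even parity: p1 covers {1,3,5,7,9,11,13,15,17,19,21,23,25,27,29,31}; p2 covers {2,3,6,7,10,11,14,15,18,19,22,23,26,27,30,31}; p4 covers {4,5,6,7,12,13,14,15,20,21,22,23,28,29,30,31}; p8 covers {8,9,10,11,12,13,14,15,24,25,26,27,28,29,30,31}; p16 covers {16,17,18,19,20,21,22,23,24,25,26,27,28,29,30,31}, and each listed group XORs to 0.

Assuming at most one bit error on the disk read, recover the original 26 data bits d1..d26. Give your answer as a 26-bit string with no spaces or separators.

01011110000110001001000000

s1 (pos 1,3,5,7,9,11,13,15,17,19,21,23,25,27,29,31): 0⊕0⊕1⊕1⊕1⊕1⊕0⊕0⊕1⊕0⊕0⊕0⊕1⊕0⊕0⊕0 = 0
s2 (pos 2,3,6,7,10,11,14,15,18,19,22,23,26,27,30,31): 1⊕0⊕0⊕1⊕1⊕1⊕0⊕0⊕1⊕0⊕1⊕0⊕0⊕0⊕0⊕0 = 0
s4 (pos 4,5,6,7,12,13,14,15,20,21,22,23,28,29,30,31): 0⊕1⊕0⊕1⊕0⊕0⊕0⊕0⊕0⊕0⊕1⊕0⊕0⊕0⊕0⊕0 = 1
s8 (pos 8,9,10,11,12,13,14,15,24,25,26,27,28,29,30,31): 0⊕1⊕1⊕1⊕0⊕0⊕0⊕0⊕0⊕1⊕0⊕0⊕0⊕0⊕0⊕0 = 0
s16 (pos 16,17,18,19,20,21,22,23,24,25,26,27,28,29,30,31): 0⊕1⊕1⊕0⊕0⊕0⊕1⊕0⊕0⊕1⊕0⊕0⊕0⊕0⊕0⊕0 = 0
Syndrome s16…s1 = 00100 → error at position 4.
Flip position 4: 0100101011100000110001001000000 → 0101101011100000110001001000000
Read data bits from positions 3,5,6,7,9,10,11,12,13,14,15,17,18,19,20,21,22,23,24,25,26,27,28,29,30,31: 01011110000110001001000000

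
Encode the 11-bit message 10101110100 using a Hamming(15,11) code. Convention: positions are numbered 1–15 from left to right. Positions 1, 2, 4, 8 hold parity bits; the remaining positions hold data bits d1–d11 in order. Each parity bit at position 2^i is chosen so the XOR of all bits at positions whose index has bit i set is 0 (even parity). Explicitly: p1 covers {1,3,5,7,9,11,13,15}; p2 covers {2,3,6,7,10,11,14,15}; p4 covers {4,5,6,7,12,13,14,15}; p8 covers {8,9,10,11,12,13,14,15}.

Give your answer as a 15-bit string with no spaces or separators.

001001001110100

Place data at non-parity positions: p1 p2 1 p4 0 1 0 p8 1 1 1 0 1 0 0
p1 (pos 1,3,5,7,9,11,13,15): XOR of data positions = 1⊕0⊕0⊕1⊕1⊕1⊕0 = 0
p2 (pos 2,3,6,7,10,11,14,15): XOR of data positions = 1⊕1⊕0⊕1⊕1⊕0⊕0 = 0
p4 (pos 4,5,6,7,12,13,14,15): XOR of data positions = 0⊕1⊕0⊕0⊕1⊕0⊕0 = 0
p8 (pos 8,9,10,11,12,13,14,15): XOR of data positions = 1⊕1⊕1⊕0⊕1⊕0⊕0 = 0
Codeword: 001001001110100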